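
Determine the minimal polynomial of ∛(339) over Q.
m_α(x) = x^3 - 339

α satisfies α^3 = 339, so x^3 - 339 annihilates α. By the rational root test, a rational root p/q (in lowest terms) of x^3 - 339 would satisfy p^3 = 339 q^3, forcing q = 1 and p^3 = 339; but 339 is not a perfect cube, contradiction. A monic cubic over Q with no rational root is irreducible (any nontrivial factorization would include a linear factor). Hence x^3 - 339 is the minimal polynomial of α, and in particular [Q(α):Q] = 3.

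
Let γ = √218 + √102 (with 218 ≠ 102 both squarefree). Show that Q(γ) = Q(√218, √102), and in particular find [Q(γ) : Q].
[Q(γ) : Q] = 4 (equivalently, Q(γ) = Q(√218, √102))

Obviously Q(γ) ⊆ Q(√218, √102), and [Q(√218, √102):Q] = 4 (since 218, 102 are distinct squarefree integers > 1 with 22236 not a perfect square). To show equality we compute the minimal polynomial of γ. From γ = √218 + √102: γ^2 = 218 + 2√(22236) + 102 = 320 + 2√(22236), so γ^2 - 320 = 2√(22236); squaring, (γ^2 - 320)^2 = 4·22236, i.e. γ^4 - 640γ^2 + 102400 - 88944 = 0, i.e. γ^4 - 640γ^2 + 13456 = 0. So γ is a root of x^4 - 640x^2 + 13456. This polynomial is irreducible over Q: it has no rational root (each ±√218 ± √102 is irrational), and any factorization into two quadratics over Q would force √(22236) ∈ Q (pairing opposite roots) or √218, √102 ∈ Q (other pairings), all impossible. Hence [Q(γ):Q] = 4 = [Q(√218, √102):Q], so Q(γ) = Q(√218, √102).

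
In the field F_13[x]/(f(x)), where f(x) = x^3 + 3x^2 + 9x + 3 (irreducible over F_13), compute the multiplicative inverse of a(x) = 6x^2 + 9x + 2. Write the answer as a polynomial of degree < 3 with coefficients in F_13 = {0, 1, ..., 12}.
a(x)^(-1) ≡ 10x^2 + 5x + 8 (mod f(x))

Since f is irreducible over F_13, F_13[x]/(f) is a field and a(x) ≠ 0 has an inverse. Apply the extended Euclidean algorithm to f(x) and a(x) in F_13[x]: f(x) = (11x + 10)·a(x) + (x + 9);  a(x) = (6x + 7)·(x + 9) + (4). The last nonzero remainder is the constant 4 = gcd(f, a) in F_13. Back-substituting through the division chain expresses 4 = s(x)·a(x) + t(x)·f(x) with s(x) ≡ x^2 + 7x + 6 (mod f), so (x^2 + 7x + 6)·a(x) ≡ 4 (mod f). Multiplying by 4^(-1) ≡ 10 in F_13 gives a(x)^(-1) ≡ 10·(x^2 + 7x + 6) ≡ 10x^2 + 5x + 8 (mod f). Check: (6x^2 + 9x + 2)·(10x^2 + 5x + 8) = 8x^4 + 3x^3 + 9x^2 + 4x + 3 ≡ 1 (mod x^3 + 3x^2 + 9x + 3).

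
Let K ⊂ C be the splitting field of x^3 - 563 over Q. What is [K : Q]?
[K : Q] = 6

The roots of x^3 - 563 are ∛563, ω∛563, ω^2∛563 where ω = e^(2πi/3) is a primitive cube root of unity, so K = Q(∛563, ω). Now [Q(∛563):Q] = 3 (since 563 is not a perfect cube, x^3 - 563 is irreducible) and [Q(ω):Q] = 2. Both 2 and 3 divide [K:Q], and [K:Q] ≤ 3·2 = 6, so [K:Q] = 6. (Equivalently: Q(∛563) ⊂ R but ω ∉ R, so [K : Q(∛563)] = 2.)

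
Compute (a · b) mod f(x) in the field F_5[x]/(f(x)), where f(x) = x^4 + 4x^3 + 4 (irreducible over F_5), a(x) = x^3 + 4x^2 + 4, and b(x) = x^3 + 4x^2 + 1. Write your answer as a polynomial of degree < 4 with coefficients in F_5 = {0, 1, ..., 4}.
a · b ≡ x^2 + 4x + 4 (mod f(x))

Multiply in F_5[x]: a(x)·b(x) = (x^3 + 4x^2 + 4)·(x^3 + 4x^2 + 1) = x^6 + 3x^5 + x^4 + 4. This has degree ≥ 4, so divide by f(x) over F_5: x^6 + 3x^5 + x^4 + 4 = (x^2 + 4x)·(x^4 + 4x^3 + 4) + (x^2 + 4x + 4). Hence a·b ≡ x^2 + 4x + 4 (mod f). (F_5[x]/(f) is a field with 5^4 = 625 elements since f is irreducible of degree 4.)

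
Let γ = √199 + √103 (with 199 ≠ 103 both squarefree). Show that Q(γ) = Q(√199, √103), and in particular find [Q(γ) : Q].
[Q(γ) : Q] = 4 (equivalently, Q(γ) = Q(√199, √103))

Obviously Q(γ) ⊆ Q(√199, √103), and [Q(√199, √103):Q] = 4 (since 199, 103 are distinct squarefree integers > 1 with 20497 not a perfect square). To show equality we compute the minimal polynomial of γ. From γ = √199 + √103: γ^2 = 199 + 2√(20497) + 103 = 302 + 2√(20497), so γ^2 - 302 = 2√(20497); squaring, (γ^2 - 302)^2 = 4·20497, i.e. γ^4 - 604γ^2 + 91204 - 81988 = 0, i.e. γ^4 - 604γ^2 + 9216 = 0. So γ is a root of x^4 - 604x^2 + 9216. This polynomial is irreducible over Q: it has no rational root (each ±√199 ± √103 is irrational), and any factorization into two quadratics over Q would force √(20497) ∈ Q (pairing opposite roots) or √199, √103 ∈ Q (other pairings), all impossible. Hence [Q(γ):Q] = 4 = [Q(√199, √103):Q], so Q(γ) = Q(√199, √103).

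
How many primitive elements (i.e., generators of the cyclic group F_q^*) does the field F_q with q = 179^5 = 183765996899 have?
There are φ(183765996898) = 82591458400 primitive elements

F_q^* is cyclic of order q - 1 = 183765996898. A cyclic group of order m has exactly φ(m) generators. Here m = 183765996898 = 2 · 11 · 89 · 93853931, so the number of primitive elements is φ(183765996898) = 82591458400.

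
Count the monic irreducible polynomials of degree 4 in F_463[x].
There are 11488463448 monic irreducible polynomials of degree 4 over F_463

Each element of F_{463^4} that lies in no proper subfield is a root of exactly one monic irreducible of degree 4 over F_463, and each such polynomial has 4 distinct roots in F_{463^4}. By Möbius inversion the count is N_463(4) = (1/4) Σ_{d|4} μ(4/d) · 463^d = (1/4)(μ(4)·463^1 + μ(2)·463^2 + μ(1)·463^4) = 45953853792/4 = 11488463448.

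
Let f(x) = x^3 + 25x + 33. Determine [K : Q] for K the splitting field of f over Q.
[K : Q] = 6

By the rational root test, any rational root of the monic integer polynomial f(x) = x^3 + 25x + 33 must be an integer dividing the constant term 33, i.e. one of ±{1, 3, 11, 33}. Evaluating: f(1) = 59, f(-1) = 7, f(3) = 135, f(-3) = -69, f(11) = 1639, f(-11) = -1573, f(33) = 36795, f(-33) = -36729; none is 0, so f has no rational root and is therefore irreducible over Q (a cubic with no linear factor over a field is irreducible). For an irreducible cubic, the Galois group is A_3 or S_3 according as the discriminant disc(f) = -4a^3 - 27b^2 = -4·(25)^3 - 27·(33)^2 = -91903 is or is not a square in Q. Here disc(f) = -91903 is not a perfect square in Q, so the Galois group of f over Q is not contained in A_3 and must be all of S_3. The splitting field has degree |S_3| = 6 over Q, so [K : Q] = 6.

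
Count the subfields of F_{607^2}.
F_{607^2} has 2 subfields

The subfields of F_{p^n} are exactly the fields F_{p^d} for d | n (each is the fixed field of the unique index-d subgroup of Gal(F_{p^n}/F_p) ≅ Z/nZ). The divisors of n = 2 are {1, 2}, giving 2 subfields: F_{607^1}, F_{607^2}.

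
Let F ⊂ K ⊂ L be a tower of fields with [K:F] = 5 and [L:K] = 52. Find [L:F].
[L:F] = 260

The tower law says that for any tower of field extensions F ⊂ K ⊂ L with finite degrees, [L:F] = [L:K] · [K:F]. Here this gives [L:F] = 52 · 5 = 260.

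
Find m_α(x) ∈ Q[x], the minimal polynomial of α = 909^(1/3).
m_α(x) = x^3 - 909

α satisfies α^3 = 909, so x^3 - 909 annihilates α. By the rational root test, a rational root p/q (in lowest terms) of x^3 - 909 would satisfy p^3 = 909 q^3, forcing q = 1 and p^3 = 909; but 909 is not a perfect cube, contradiction. A monic cubic over Q with no rational root is irreducible (any nontrivial factorization would include a linear factor). Hence x^3 - 909 is the minimal polynomial of α, and in particular [Q(α):Q] = 3.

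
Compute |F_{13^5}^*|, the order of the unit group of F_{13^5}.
|F_{13^5}^*| = 371292

F_{13^5} has 13^5 = 371293 elements; its multiplicative group consists of all nonzero elements, so |F_{13^5}^*| = 371293 - 1 = 371292. (It is cyclic since any finite subgroup of the multiplicative group of a field is cyclic.)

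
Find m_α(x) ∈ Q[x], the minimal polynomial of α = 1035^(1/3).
m_α(x) = x^3 - 1035

α satisfies α^3 = 1035, so x^3 - 1035 annihilates α. By the rational root test, a rational root p/q (in lowest terms) of x^3 - 1035 would satisfy p^3 = 1035 q^3, forcing q = 1 and p^3 = 1035; but 1035 is not a perfect cube, contradiction. A monic cubic over Q with no rational root is irreducible (any nontrivial factorization would include a linear factor). Hence x^3 - 1035 is the minimal polynomial of α, and in particular [Q(α):Q] = 3.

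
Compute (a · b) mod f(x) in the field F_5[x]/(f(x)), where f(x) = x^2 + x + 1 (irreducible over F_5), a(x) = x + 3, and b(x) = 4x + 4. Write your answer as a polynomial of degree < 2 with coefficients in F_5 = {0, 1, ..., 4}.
a · b ≡ 2x + 3 (mod f(x))

Multiply in F_5[x]: a(x)·b(x) = (x + 3)·(4x + 4) = 4x^2 + x + 2. This has degree ≥ 2, so divide by f(x) over F_5: 4x^2 + x + 2 = (4)·(x^2 + x + 1) + (2x + 3). Hence a·b ≡ 2x + 3 (mod f). (F_5[x]/(f) is a field with 5^2 = 25 elements since f is irreducible of degree 2.)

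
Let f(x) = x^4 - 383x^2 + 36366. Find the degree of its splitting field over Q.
[K : Q] = 4

Solving the quadratic in x^2: x^2 = (383 ± √(383^2 - 4·36366))/2 = (383 ± √1225)/2 = (383 ± 35)/2, giving x^2 = 174 or x^2 = 209. So f(x) = (x^2 - 174)(x^2 - 209) and the roots of f are ±√174, ±√209. Hence the splitting field is K = Q(√174, √209). Since 174 and 209 are distinct squarefree integers > 1, their product 36366 is not a perfect square, so √209 ∉ Q(√174). By the tower law [K:Q] = [Q(√174,√209):Q(√174)] · [Q(√174):Q] = 2 · 2 = 4.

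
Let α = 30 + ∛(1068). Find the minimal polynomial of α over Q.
m_α(x) = x^3 - 90x^2 + 2700x - 28068

Set β = α - 30 = ∛(1068), so β^3 = 1068. Then (α - 30)^3 - 1068 = 0, i.e. α is a root of g(x) = (x - 30)^3 - 1068 = x^3 - 90x^2 + 2700x - 28068. Since g(x) = h(x - 30) where h(x) = x^3 - 1068, and h is irreducible over Q (because 1068 is not a perfect cube, so h has no rational root, and a monic cubic with no rational root is irreducible), g is also irreducible (irreducibility is preserved under the substitution x → x - 30). Hence m_α(x) = x^3 - 90x^2 + 2700x - 28068.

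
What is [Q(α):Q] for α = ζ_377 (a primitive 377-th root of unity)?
[Q(α):Q] = 336

The minimal polynomial of ζ_377 over Q is the 377-th cyclotomic polynomial Φ_377(x), which is irreducible over Q and has degree φ(377) = 336. Hence [Q(α):Q] = φ(377) = 336.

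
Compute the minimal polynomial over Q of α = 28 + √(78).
m_α(x) = x^2 - 56x + 706

From α - 28 = √(78), squaring gives (α - 28)^2 = 78, i.e. α^2 - 56α + 784 = 78, so α^2 - 56α + 706 = 0. The discriminant of x^2 - 56x + 706 is (-56)^2 - 4·(706) = 3136 - 2824 = 312, and 4·(78) is not a perfect square in Q since 78 is squarefree and ≠ 1. Hence x^2 - 56x + 706 is irreducible over Q and is the minimal polynomial of α.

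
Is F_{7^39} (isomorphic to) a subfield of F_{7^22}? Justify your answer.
No: F_{7^39} is not a subfield of F_{7^22}

F_{p^m} embeds in F_{p^n} iff m | n. Here 39 ∤ 22 (since 22 = 0·39 + 22 with remainder 22 ≠ 0), so F_{7^39} is not a subfield of F_{7^22}. Equivalently: if it were, the tower law would give 39 = [F_{7^39}:F_7] dividing [F_{7^22}:F_7] = 22, contradiction.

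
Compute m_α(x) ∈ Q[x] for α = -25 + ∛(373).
m_α(x) = x^3 + 75x^2 + 1875x + 15252

Set β = α + 25 = ∛(373), so β^3 = 373. Then (α + 25)^3 - 373 = 0, i.e. α is a root of g(x) = (x + 25)^3 - 373 = x^3 + 75x^2 + 1875x + 15252. Since g(x) = h(x + 25) where h(x) = x^3 - 373, and h is irreducible over Q (because 373 is not a perfect cube, so h has no rational root, and a monic cubic with no rational root is irreducible), g is also irreducible (irreducibility is preserved under the substitution x → x + 25). Hence m_α(x) = x^3 + 75x^2 + 1875x + 15252.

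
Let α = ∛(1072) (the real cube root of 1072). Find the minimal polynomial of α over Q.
m_α(x) = x^3 - 1072

α satisfies α^3 = 1072, so x^3 - 1072 annihilates α. By the rational root test, a rational root p/q (in lowest terms) of x^3 - 1072 would satisfy p^3 = 1072 q^3, forcing q = 1 and p^3 = 1072; but 1072 is not a perfect cube, contradiction. A monic cubic over Q with no rational root is irreducible (any nontrivial factorization would include a linear factor). Hence x^3 - 1072 is the minimal polynomial of α, and in particular [Q(α):Q] = 3.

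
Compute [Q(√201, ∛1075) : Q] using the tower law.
[Q(√201, ∛1075) : Q] = 6

Let L = Q(√201, ∛1075). Since Q(√201) ⊂ L and [Q(√201):Q] = 2, the tower law gives 2 | [L:Q]. Likewise Q(∛1075) ⊂ L with [Q(∛1075):Q] = 3 (because 1075 is not a perfect cube), so 3 | [L:Q]. As gcd(2,3) = 1, [L:Q] is divisible by 6. Conversely L is generated over Q by √201 and ∛1075, so [L:Q] ≤ 2·3 = 6. Therefore [Q(√201, ∛1075) : Q] = 6.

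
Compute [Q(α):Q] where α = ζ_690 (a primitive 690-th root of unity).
[Q(α):Q] = 176

The minimal polynomial of ζ_690 over Q is the 690-th cyclotomic polynomial Φ_690(x), which is irreducible over Q and has degree φ(690) = 176. Hence [Q(α):Q] = φ(690) = 176.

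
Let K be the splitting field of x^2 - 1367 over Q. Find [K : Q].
[K : Q] = 2

f(x) = x^2 - 1367 factors as (x - √1367)(x + √1367). The splitting field is K = Q(√1367). Since 1367 is squarefree and > 1, it is not a perfect square, so x^2 - 1367 is irreducible over Q and [Q(√1367) : Q] = 2. Hence [K : Q] = 2.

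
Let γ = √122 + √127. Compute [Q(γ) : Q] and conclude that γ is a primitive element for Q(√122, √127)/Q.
[Q(γ) : Q] = 4 (equivalently, Q(γ) = Q(√122, √127))

Obviously Q(γ) ⊆ Q(√122, √127), and [Q(√122, √127):Q] = 4 (since 122, 127 are distinct squarefree integers > 1 with 15494 not a perfect square). To show equality we compute the minimal polynomial of γ. From γ = √122 + √127: γ^2 = 122 + 2√(15494) + 127 = 249 + 2√(15494), so γ^2 - 249 = 2√(15494); squaring, (γ^2 - 249)^2 = 4·15494, i.e. γ^4 - 498γ^2 + 62001 - 61976 = 0, i.e. γ^4 - 498γ^2 + 25 = 0. So γ is a root of x^4 - 498x^2 + 25. This polynomial is irreducible over Q: it has no rational root (each ±√122 ± √127 is irrational), and any factorization into two quadratics over Q would force √(15494) ∈ Q (pairing opposite roots) or √122, √127 ∈ Q (other pairings), all impossible. Hence [Q(γ):Q] = 4 = [Q(√122, √127):Q], so Q(γ) = Q(√122, √127).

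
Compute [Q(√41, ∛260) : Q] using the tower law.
[Q(√41, ∛260) : Q] = 6

Let L = Q(√41, ∛260). Since Q(√41) ⊂ L and [Q(√41):Q] = 2, the tower law gives 2 | [L:Q]. Likewise Q(∛260) ⊂ L with [Q(∛260):Q] = 3 (because 260 is not a perfect cube), so 3 | [L:Q]. As gcd(2,3) = 1, [L:Q] is divisible by 6. Conversely L is generated over Q by √41 and ∛260, so [L:Q] ≤ 2·3 = 6. Therefore [Q(√41, ∛260) : Q] = 6.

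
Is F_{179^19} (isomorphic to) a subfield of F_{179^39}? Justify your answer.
No: F_{179^19} is not a subfield of F_{179^39}

F_{p^m} embeds in F_{p^n} iff m | n. Here 19 ∤ 39 (since 39 = 2·19 + 1 with remainder 1 ≠ 0), so F_{179^19} is not a subfield of F_{179^39}. Equivalently: if it were, the tower law would give 19 = [F_{179^19}:F_179] dividing [F_{179^39}:F_179] = 39, contradiction.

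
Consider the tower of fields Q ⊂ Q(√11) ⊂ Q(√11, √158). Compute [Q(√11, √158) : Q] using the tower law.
[Q(√11, √158) : Q] = 4

[Q(√11):Q] = 2 (min poly x^2 - 11, irreducible since 11 is squarefree > 1). For the top step, suppose √158 ∈ Q(√11), say √158 = c + d√11 with c, d ∈ Q. Squaring: 158 = c^2 + 11d^2 + 2cd√11. Since √11 ∉ Q this forces 2cd = 0. If d = 0 then √158 = c ∈ Q, contradicting 158 squarefree > 1. If c = 0 then 158 = 11d^2, so 11·158 = (11d)^2 is a perfect square in Q — but 11·158 = 1738 is not a perfect square (since 11 and 158 are distinct squarefree integers). Contradiction. Hence √158 ∉ Q(√11), so x^2 - 158 stays irreducible over Q(√11) and [Q(√11, √158) : Q(√11)] = 2. By the tower law, [Q(√11, √158) : Q] = 2 · 2 = 4.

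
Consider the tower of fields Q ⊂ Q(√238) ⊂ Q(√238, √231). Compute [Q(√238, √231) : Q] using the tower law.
[Q(√238, √231) : Q] = 4

[Q(√238):Q] = 2 (min poly x^2 - 238, irreducible since 238 is squarefree > 1). For the top step, suppose √231 ∈ Q(√238), say √231 = c + d√238 with c, d ∈ Q. Squaring: 231 = c^2 + 238d^2 + 2cd√238. Since √238 ∉ Q this forces 2cd = 0. If d = 0 then √231 = c ∈ Q, contradicting 231 squarefree > 1. If c = 0 then 231 = 238d^2, so 238·231 = (238d)^2 is a perfect square in Q — but 238·231 = 54978 is not a perfect square (since 238 and 231 are distinct squarefree integers). Contradiction. Hence √231 ∉ Q(√238), so x^2 - 231 stays irreducible over Q(√238) and [Q(√238, √231) : Q(√238)] = 2. By the tower law, [Q(√238, √231) : Q] = 2 · 2 = 4.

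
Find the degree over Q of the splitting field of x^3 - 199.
[K : Q] = 6

The roots of x^3 - 199 are ∛199, ω∛199, ω^2∛199 where ω = e^(2πi/3) is a primitive cube root of unity, so K = Q(∛199, ω). Now [Q(∛199):Q] = 3 (since 199 is not a perfect cube, x^3 - 199 is irreducible) and [Q(ω):Q] = 2. Both 2 and 3 divide [K:Q], and [K:Q] ≤ 3·2 = 6, so [K:Q] = 6. (Equivalently: Q(∛199) ⊂ R but ω ∉ R, so [K : Q(∛199)] = 2.)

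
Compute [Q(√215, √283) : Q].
[Q(√215, √283) : Q] = 4

[Q(√215):Q] = 2 (min poly x^2 - 215, irreducible since 215 is squarefree > 1). For the top step, suppose √283 ∈ Q(√215), say √283 = c + d√215 with c, d ∈ Q. Squaring: 283 = c^2 + 215d^2 + 2cd√215. Since √215 ∉ Q this forces 2cd = 0. If d = 0 then √283 = c ∈ Q, contradicting 283 squarefree > 1. If c = 0 then 283 = 215d^2, so 215·283 = (215d)^2 is a perfect square in Q — but 215·283 = 60845 is not a perfect square (since 215 and 283 are distinct squarefree integers). Contradiction. Hence √283 ∉ Q(√215), so x^2 - 283 stays irreducible over Q(√215) and [Q(√215, √283) : Q(√215)] = 2. By the tower law, [Q(√215, √283) : Q] = 2 · 2 = 4.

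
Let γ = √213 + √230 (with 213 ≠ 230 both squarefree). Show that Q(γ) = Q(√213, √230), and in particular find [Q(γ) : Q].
[Q(γ) : Q] = 4 (equivalently, Q(γ) = Q(√213, √230))

Obviously Q(γ) ⊆ Q(√213, √230), and [Q(√213, √230):Q] = 4 (since 213, 230 are distinct squarefree integers > 1 with 48990 not a perfect square). To show equality we compute the minimal polynomial of γ. From γ = √213 + √230: γ^2 = 213 + 2√(48990) + 230 = 443 + 2√(48990), so γ^2 - 443 = 2√(48990); squaring, (γ^2 - 443)^2 = 4·48990, i.e. γ^4 - 886γ^2 + 196249 - 195960 = 0, i.e. γ^4 - 886γ^2 + 289 = 0. So γ is a root of x^4 - 886x^2 + 289. This polynomial is irreducible over Q: it has no rational root (each ±√213 ± √230 is irrational), and any factorization into two quadratics over Q would force √(48990) ∈ Q (pairing opposite roots) or √213, √230 ∈ Q (other pairings), all impossible. Hence [Q(γ):Q] = 4 = [Q(√213, √230):Q], so Q(γ) = Q(√213, √230).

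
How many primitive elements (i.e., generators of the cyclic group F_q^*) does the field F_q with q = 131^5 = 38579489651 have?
There are φ(38579489650) = 14011200000 primitive elements

F_q^* is cyclic of order q - 1 = 38579489650. A cyclic group of order m has exactly φ(m) generators. Here m = 38579489650 = 2 · 5^2 · 13 · 61 · 973001, so the number of primitive elements is φ(38579489650) = 14011200000.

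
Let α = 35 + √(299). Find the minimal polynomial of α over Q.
m_α(x) = x^2 - 70x + 926

From α - 35 = √(299), squaring gives (α - 35)^2 = 299, i.e. α^2 - 70α + 1225 = 299, so α^2 - 70α + 926 = 0. The discriminant of x^2 - 70x + 926 is (-70)^2 - 4·(926) = 4900 - 3704 = 1196, and 4·(299) is not a perfect square in Q since 299 is squarefree and ≠ 1. Hence x^2 - 70x + 926 is irreducible over Q and is the minimal polynomial of α.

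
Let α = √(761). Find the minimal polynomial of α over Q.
m_α(x) = x^2 - 761

α satisfies α^2 - 761 = 0, so x^2 - 761 annihilates α. Since d = 761 is squarefree and ≠ 1, it is not a perfect square in Q, so x^2 - 761 has no rational root and is therefore irreducible over Q (a degree-2 polynomial over a field is irreducible iff it has no root). Hence m_α(x) = x^2 - 761.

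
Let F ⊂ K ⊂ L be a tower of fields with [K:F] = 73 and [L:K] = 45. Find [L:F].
[L:F] = 3285

The tower law says that for any tower of field extensions F ⊂ K ⊂ L with finite degrees, [L:F] = [L:K] · [K:F]. Here this gives [L:F] = 45 · 73 = 3285.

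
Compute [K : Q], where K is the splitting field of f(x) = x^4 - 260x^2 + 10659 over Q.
[K : Q] = 4

Solving the quadratic in x^2: x^2 = (260 ± √(260^2 - 4·10659))/2 = (260 ± √24964)/2 = (260 ± 158)/2, giving x^2 = 51 or x^2 = 209. So f(x) = (x^2 - 51)(x^2 - 209) and the roots of f are ±√51, ±√209. Hence the splitting field is K = Q(√51, √209). Since 51 and 209 are distinct squarefree integers > 1, their product 10659 is not a perfect square, so √209 ∉ Q(√51). By the tower law [K:Q] = [Q(√51,√209):Q(√51)] · [Q(√51):Q] = 2 · 2 = 4.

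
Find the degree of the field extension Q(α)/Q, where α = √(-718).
[Q(α):Q] = 2

[Q(α):Q] equals the degree of the minimal polynomial of α. Here α^2 = -718 and x^2 + 718 is irreducible (d = -718 is squarefree, ≠ 1, hence not a square), so deg(m_α) = 2. Thus [Q(α):Q] = 2.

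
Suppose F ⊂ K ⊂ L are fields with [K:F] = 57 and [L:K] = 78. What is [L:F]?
[L:F] = 4446

The tower law says that for any tower of field extensions F ⊂ K ⊂ L with finite degrees, [L:F] = [L:K] · [K:F]. Here this gives [L:F] = 78 · 57 = 4446.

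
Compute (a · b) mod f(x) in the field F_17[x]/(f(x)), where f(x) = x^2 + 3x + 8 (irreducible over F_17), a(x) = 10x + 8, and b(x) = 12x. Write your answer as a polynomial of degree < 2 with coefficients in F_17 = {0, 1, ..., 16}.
a · b ≡ 8x + 9 (mod f(x))

Multiply in F_17[x]: a(x)·b(x) = (10x + 8)·(12x) = x^2 + 11x. This has degree ≥ 2, so divide by f(x) over F_17: x^2 + 11x = (1)·(x^2 + 3x + 8) + (8x + 9). Hence a·b ≡ 8x + 9 (mod f). (F_17[x]/(f) is a field with 17^2 = 289 elements since f is irreducible of degree 2.)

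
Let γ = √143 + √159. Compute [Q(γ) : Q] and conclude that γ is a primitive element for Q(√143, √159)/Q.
[Q(γ) : Q] = 4 (equivalently, Q(γ) = Q(√143, √159))

Obviously Q(γ) ⊆ Q(√143, √159), and [Q(√143, √159):Q] = 4 (since 143, 159 are distinct squarefree integers > 1 with 22737 not a perfect square). To show equality we compute the minimal polynomial of γ. From γ = √143 + √159: γ^2 = 143 + 2√(22737) + 159 = 302 + 2√(22737), so γ^2 - 302 = 2√(22737); squaring, (γ^2 - 302)^2 = 4·22737, i.e. γ^4 - 604γ^2 + 91204 - 90948 = 0, i.e. γ^4 - 604γ^2 + 256 = 0. So γ is a root of x^4 - 604x^2 + 256. This polynomial is irreducible over Q: it has no rational root (each ±√143 ± √159 is irrational), and any factorization into two quadratics over Q would force √(22737) ∈ Q (pairing opposite roots) or √143, √159 ∈ Q (other pairings), all impossible. Hence [Q(γ):Q] = 4 = [Q(√143, √159):Q], so Q(γ) = Q(√143, √159).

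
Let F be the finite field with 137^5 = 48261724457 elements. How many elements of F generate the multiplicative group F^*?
There are φ(48261724456) = 20442240000 primitive elements

F_q^* is cyclic of order q - 1 = 48261724456. A cyclic group of order m has exactly φ(m) generators. Here m = 48261724456 = 2^3 · 11 · 17 · 101 · 319411, so the number of primitive elements is φ(48261724456) = 20442240000.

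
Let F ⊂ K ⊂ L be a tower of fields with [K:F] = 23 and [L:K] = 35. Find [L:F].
[L:F] = 805

The tower law says that for any tower of field extensions F ⊂ K ⊂ L with finite degrees, [L:F] = [L:K] · [K:F]. Here this gives [L:F] = 35 · 23 = 805.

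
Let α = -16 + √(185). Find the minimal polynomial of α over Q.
m_α(x) = x^2 + 32x + 71

From α + 16 = √(185), squaring gives (α + 16)^2 = 185, i.e. α^2 + 32α + 256 = 185, so α^2 + 32α + 71 = 0. The discriminant of x^2 + 32x + 71 is (32)^2 - 4·(71) = 1024 - 284 = 740, and 4·(185) is not a perfect square in Q since 185 is squarefree and ≠ 1. Hence x^2 + 32x + 71 is irreducible over Q and is the minimal polynomial of α.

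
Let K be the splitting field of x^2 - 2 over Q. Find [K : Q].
[K : Q] = 2

f(x) = x^2 - 2 factors as (x - √2)(x + √2). The splitting field is K = Q(√2). Since 2 is squarefree and > 1, it is not a perfect square, so x^2 - 2 is irreducible over Q and [Q(√2) : Q] = 2. Hence [K : Q] = 2.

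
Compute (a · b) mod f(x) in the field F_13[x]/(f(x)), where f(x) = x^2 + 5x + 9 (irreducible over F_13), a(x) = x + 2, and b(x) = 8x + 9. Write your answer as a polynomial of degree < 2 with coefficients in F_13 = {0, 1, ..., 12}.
a · b ≡ 11x + 11 (mod f(x))

Multiply in F_13[x]: a(x)·b(x) = (x + 2)·(8x + 9) = 8x^2 + 12x + 5. This has degree ≥ 2, so divide by f(x) over F_13: 8x^2 + 12x + 5 = (8)·(x^2 + 5x + 9) + (11x + 11). Hence a·b ≡ 11x + 11 (mod f). (F_13[x]/(f) is a field with 13^2 = 169 elements since f is irreducible of degree 2.)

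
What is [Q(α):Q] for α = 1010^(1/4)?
[Q(α):Q] = 4

α is a root of x^4 - 1010. By Eisenstein's criterion at the prime p = 2 (which divides the constant term 1010 but p^2 = 4 does not, since 1010 is squarefree), x^4 - 1010 is irreducible over Q. Hence [Q(α):Q] = 4.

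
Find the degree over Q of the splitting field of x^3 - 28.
[K : Q] = 6

The roots of x^3 - 28 are ∛28, ω∛28, ω^2∛28 where ω = e^(2πi/3) is a primitive cube root of unity, so K = Q(∛28, ω). Now [Q(∛28):Q] = 3 (since 28 is not a perfect cube, x^3 - 28 is irreducible) and [Q(ω):Q] = 2. Both 2 and 3 divide [K:Q], and [K:Q] ≤ 3·2 = 6, so [K:Q] = 6. (Equivalently: Q(∛28) ⊂ R but ω ∉ R, so [K : Q(∛28)] = 2.)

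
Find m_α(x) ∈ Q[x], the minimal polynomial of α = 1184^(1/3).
m_α(x) = x^3 - 1184

α satisfies α^3 = 1184, so x^3 - 1184 annihilates α. By the rational root test, a rational root p/q (in lowest terms) of x^3 - 1184 would satisfy p^3 = 1184 q^3, forcing q = 1 and p^3 = 1184; but 1184 is not a perfect cube, contradiction. A monic cubic over Q with no rational root is irreducible (any nontrivial factorization would include a linear factor). Hence x^3 - 1184 is the minimal polynomial of α, and in particular [Q(α):Q] = 3.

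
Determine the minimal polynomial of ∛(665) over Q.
m_α(x) = x^3 - 665

α satisfies α^3 = 665, so x^3 - 665 annihilates α. By the rational root test, a rational root p/q (in lowest terms) of x^3 - 665 would satisfy p^3 = 665 q^3, forcing q = 1 and p^3 = 665; but 665 is not a perfect cube, contradiction. A monic cubic over Q with no rational root is irreducible (any nontrivial factorization would include a linear factor). Hence x^3 - 665 is the minimal polynomial of α, and in particular [Q(α):Q] = 3.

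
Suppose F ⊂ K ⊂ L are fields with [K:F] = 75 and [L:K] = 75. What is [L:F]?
[L:F] = 5625

The tower law says that for any tower of field extensions F ⊂ K ⊂ L with finite degrees, [L:F] = [L:K] · [K:F]. Here this gives [L:F] = 75 · 75 = 5625.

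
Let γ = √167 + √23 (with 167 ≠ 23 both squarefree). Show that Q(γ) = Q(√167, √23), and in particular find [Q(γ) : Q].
[Q(γ) : Q] = 4 (equivalently, Q(γ) = Q(√167, √23))

Obviously Q(γ) ⊆ Q(√167, √23), and [Q(√167, √23):Q] = 4 (since 167, 23 are distinct squarefree integers > 1 with 3841 not a perfect square). To show equality we compute the minimal polynomial of γ. From γ = √167 + √23: γ^2 = 167 + 2√(3841) + 23 = 190 + 2√(3841), so γ^2 - 190 = 2√(3841); squaring, (γ^2 - 190)^2 = 4·3841, i.e. γ^4 - 380γ^2 + 36100 - 15364 = 0, i.e. γ^4 - 380γ^2 + 20736 = 0. So γ is a root of x^4 - 380x^2 + 20736. This polynomial is irreducible over Q: it has no rational root (each ±√167 ± √23 is irrational), and any factorization into two quadratics over Q would force √(3841) ∈ Q (pairing opposite roots) or √167, √23 ∈ Q (other pairings), all impossible. Hence [Q(γ):Q] = 4 = [Q(√167, √23):Q], so Q(γ) = Q(√167, √23).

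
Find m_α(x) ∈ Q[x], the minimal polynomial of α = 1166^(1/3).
m_α(x) = x^3 - 1166

α satisfies α^3 = 1166, so x^3 - 1166 annihilates α. By the rational root test, a rational root p/q (in lowest terms) of x^3 - 1166 would satisfy p^3 = 1166 q^3, forcing q = 1 and p^3 = 1166; but 1166 is not a perfect cube, contradiction. A monic cubic over Q with no rational root is irreducible (any nontrivial factorization would include a linear factor). Hence x^3 - 1166 is the minimal polynomial of α, and in particular [Q(α):Q] = 3.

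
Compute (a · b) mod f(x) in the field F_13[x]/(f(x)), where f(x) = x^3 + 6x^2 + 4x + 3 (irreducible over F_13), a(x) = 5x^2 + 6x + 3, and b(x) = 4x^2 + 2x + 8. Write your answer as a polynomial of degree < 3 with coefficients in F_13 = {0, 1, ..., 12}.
a · b ≡ 6x^2 + 9 (mod f(x))

Multiply in F_13[x]: a(x)·b(x) = (5x^2 + 6x + 3)·(4x^2 + 2x + 8) = 7x^4 + 8x^3 + 12x^2 + 2x + 11. This has degree ≥ 3, so divide by f(x) over F_13: 7x^4 + 8x^3 + 12x^2 + 2x + 11 = (7x + 5)·(x^3 + 6x^2 + 4x + 3) + (6x^2 + 9). Hence a·b ≡ 6x^2 + 9 (mod f). (F_13[x]/(f) is a field with 13^3 = 2197 elements since f is irreducible of degree 3.)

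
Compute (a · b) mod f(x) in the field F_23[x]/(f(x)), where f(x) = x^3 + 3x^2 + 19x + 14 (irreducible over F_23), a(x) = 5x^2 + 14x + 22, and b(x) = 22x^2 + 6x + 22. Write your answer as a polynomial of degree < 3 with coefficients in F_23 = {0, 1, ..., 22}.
a · b ≡ 13x^2 + 13x + 4 (mod f(x))

Multiply in F_23[x]: a(x)·b(x) = (5x^2 + 14x + 22)·(22x^2 + 6x + 22) = 18x^4 + 16x^3 + 11x^2 + 3x + 1. This has degree ≥ 3, so divide by f(x) over F_23: 18x^4 + 16x^3 + 11x^2 + 3x + 1 = (18x + 8)·(x^3 + 3x^2 + 19x + 14) + (13x^2 + 13x + 4). Hence a·b ≡ 13x^2 + 13x + 4 (mod f). (F_23[x]/(f) is a field with 23^3 = 12167 elements since f is irreducible of degree 3.)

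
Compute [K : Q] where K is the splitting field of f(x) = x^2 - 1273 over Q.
[K : Q] = 2

f(x) = x^2 - 1273 factors as (x - √1273)(x + √1273). The splitting field is K = Q(√1273). Since 1273 is squarefree and > 1, it is not a perfect square, so x^2 - 1273 is irreducible over Q and [Q(√1273) : Q] = 2. Hence [K : Q] = 2.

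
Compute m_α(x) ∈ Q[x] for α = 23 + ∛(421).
m_α(x) = x^3 - 69x^2 + 1587x - 12588

Set β = α - 23 = ∛(421), so β^3 = 421. Then (α - 23)^3 - 421 = 0, i.e. α is a root of g(x) = (x - 23)^3 - 421 = x^3 - 69x^2 + 1587x - 12588. Since g(x) = h(x - 23) where h(x) = x^3 - 421, and h is irreducible over Q (because 421 is not a perfect cube, so h has no rational root, and a monic cubic with no rational root is irreducible), g is also irreducible (irreducibility is preserved under the substitution x → x - 23). Hence m_α(x) = x^3 - 69x^2 + 1587x - 12588.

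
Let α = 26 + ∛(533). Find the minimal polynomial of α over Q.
m_α(x) = x^3 - 78x^2 + 2028x - 18109

Set β = α - 26 = ∛(533), so β^3 = 533. Then (α - 26)^3 - 533 = 0, i.e. α is a root of g(x) = (x - 26)^3 - 533 = x^3 - 78x^2 + 2028x - 18109. Since g(x) = h(x - 26) where h(x) = x^3 - 533, and h is irreducible over Q (because 533 is not a perfect cube, so h has no rational root, and a monic cubic with no rational root is irreducible), g is also irreducible (irreducibility is preserved under the substitution x → x - 26). Hence m_α(x) = x^3 - 78x^2 + 2028x - 18109.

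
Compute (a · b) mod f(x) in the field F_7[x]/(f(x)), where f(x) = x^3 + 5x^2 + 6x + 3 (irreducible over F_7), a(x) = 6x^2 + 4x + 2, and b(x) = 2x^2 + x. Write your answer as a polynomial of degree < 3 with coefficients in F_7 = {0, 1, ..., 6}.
a · b ≡ 5x^2 + 4x + 5 (mod f(x))

Multiply in F_7[x]: a(x)·b(x) = (6x^2 + 4x + 2)·(2x^2 + x) = 5x^4 + x^2 + 2x. This has degree ≥ 3, so divide by f(x) over F_7: 5x^4 + x^2 + 2x = (5x + 3)·(x^3 + 5x^2 + 6x + 3) + (5x^2 + 4x + 5). Hence a·b ≡ 5x^2 + 4x + 5 (mod f). (F_7[x]/(f) is a field with 7^3 = 343 elements since f is irreducible of degree 3.)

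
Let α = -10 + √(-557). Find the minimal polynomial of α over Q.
m_α(x) = x^2 + 20x + 657

From α + 10 = √(-557), squaring gives (α + 10)^2 = -557, i.e. α^2 + 20α + 100 = -557, so α^2 + 20α + 657 = 0. The discriminant of x^2 + 20x + 657 is (20)^2 - 4·(657) = 400 - 2628 = -2228, and 4·(-557) is not a perfect square in Q since -557 is squarefree and ≠ 1. Hence x^2 + 20x + 657 is irreducible over Q and is the minimal polynomial of α.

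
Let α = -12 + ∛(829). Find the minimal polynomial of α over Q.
m_α(x) = x^3 + 36x^2 + 432x + 899

Set β = α + 12 = ∛(829), so β^3 = 829. Then (α + 12)^3 - 829 = 0, i.e. α is a root of g(x) = (x + 12)^3 - 829 = x^3 + 36x^2 + 432x + 899. Since g(x) = h(x + 12) where h(x) = x^3 - 829, and h is irreducible over Q (because 829 is not a perfect cube, so h has no rational root, and a monic cubic with no rational root is irreducible), g is also irreducible (irreducibility is preserved under the substitution x → x + 12). Hence m_α(x) = x^3 + 36x^2 + 432x + 899.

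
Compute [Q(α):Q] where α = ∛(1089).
[Q(α):Q] = 3

The minimal polynomial of α is x^3 - 1089, irreducible over Q since 1089 is not a perfect cube (so x^3 - 1089 has no rational root). Hence [Q(α):Q] = deg(m_α) = 3.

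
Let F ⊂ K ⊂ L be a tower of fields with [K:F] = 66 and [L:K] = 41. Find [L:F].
[L:F] = 2706

The tower law says that for any tower of field extensions F ⊂ K ⊂ L with finite degrees, [L:F] = [L:K] · [K:F]. Here this gives [L:F] = 41 · 66 = 2706.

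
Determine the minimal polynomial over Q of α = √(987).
m_α(x) = x^2 - 987

α satisfies α^2 - 987 = 0, so x^2 - 987 annihilates α. Since d = 987 is squarefree and ≠ 1, it is not a perfect square in Q, so x^2 - 987 has no rational root and is therefore irreducible over Q (a degree-2 polynomial over a field is irreducible iff it has no root). Hence m_α(x) = x^2 - 987.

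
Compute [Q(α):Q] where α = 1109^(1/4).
[Q(α):Q] = 4

α is a root of x^4 - 1109. By Eisenstein's criterion at the prime p = 1109 (which divides the constant term 1109 but p^2 = 1229881 does not, since 1109 is squarefree), x^4 - 1109 is irreducible over Q. Hence [Q(α):Q] = 4.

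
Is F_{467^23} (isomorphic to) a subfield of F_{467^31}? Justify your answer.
No: F_{467^23} is not a subfield of F_{467^31}

F_{p^m} embeds in F_{p^n} iff m | n. Here 23 ∤ 31 (since 31 = 1·23 + 8 with remainder 8 ≠ 0), so F_{467^23} is not a subfield of F_{467^31}. Equivalently: if it were, the tower law would give 23 = [F_{467^23}:F_467] dividing [F_{467^31}:F_467] = 31, contradiction.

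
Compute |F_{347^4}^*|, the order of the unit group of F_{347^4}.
|F_{347^4}^*| = 14498327280

F_{347^4} has 347^4 = 14498327281 elements; its multiplicative group consists of all nonzero elements, so |F_{347^4}^*| = 14498327281 - 1 = 14498327280. (It is cyclic since any finite subgroup of the multiplicative group of a field is cyclic.)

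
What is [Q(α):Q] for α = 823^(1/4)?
[Q(α):Q] = 4

α is a root of x^4 - 823. By Eisenstein's criterion at the prime p = 823 (which divides the constant term 823 but p^2 = 677329 does not, since 823 is squarefree), x^4 - 823 is irreducible over Q. Hence [Q(α):Q] = 4.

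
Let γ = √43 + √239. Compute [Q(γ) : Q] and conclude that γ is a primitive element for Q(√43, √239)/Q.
[Q(γ) : Q] = 4 (equivalently, Q(γ) = Q(√43, √239))

Obviously Q(γ) ⊆ Q(√43, √239), and [Q(√43, √239):Q] = 4 (since 43, 239 are distinct squarefree integers > 1 with 10277 not a perfect square). To show equality we compute the minimal polynomial of γ. From γ = √43 + √239: γ^2 = 43 + 2√(10277) + 239 = 282 + 2√(10277), so γ^2 - 282 = 2√(10277); squaring, (γ^2 - 282)^2 = 4·10277, i.e. γ^4 - 564γ^2 + 79524 - 41108 = 0, i.e. γ^4 - 564γ^2 + 38416 = 0. So γ is a root of x^4 - 564x^2 + 38416. This polynomial is irreducible over Q: it has no rational root (each ±√43 ± √239 is irrational), and any factorization into two quadratics over Q would force √(10277) ∈ Q (pairing opposite roots) or √43, √239 ∈ Q (other pairings), all impossible. Hence [Q(γ):Q] = 4 = [Q(√43, √239):Q], so Q(γ) = Q(√43, √239).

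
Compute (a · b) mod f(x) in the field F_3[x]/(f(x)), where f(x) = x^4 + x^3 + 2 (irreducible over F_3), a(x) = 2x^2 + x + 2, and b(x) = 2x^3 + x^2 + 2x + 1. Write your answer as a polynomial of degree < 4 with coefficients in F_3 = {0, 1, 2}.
a · b ≡ 2 (mod f(x))

Multiply in F_3[x]: a(x)·b(x) = (2x^2 + x + 2)·(2x^3 + x^2 + 2x + 1) = x^5 + x^4 + 2x + 2. This has degree ≥ 4, so divide by f(x) over F_3: x^5 + x^4 + 2x + 2 = (x)·(x^4 + x^3 + 2) + (2). Hence a·b ≡ 2 (mod f). (F_3[x]/(f) is a field with 3^4 = 81 elements since f is irreducible of degree 4.)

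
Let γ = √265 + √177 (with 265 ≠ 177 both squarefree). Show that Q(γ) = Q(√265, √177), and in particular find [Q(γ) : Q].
[Q(γ) : Q] = 4 (equivalently, Q(γ) = Q(√265, √177))

Obviously Q(γ) ⊆ Q(√265, √177), and [Q(√265, √177):Q] = 4 (since 265, 177 are distinct squarefree integers > 1 with 46905 not a perfect square). To show equality we compute the minimal polynomial of γ. From γ = √265 + √177: γ^2 = 265 + 2√(46905) + 177 = 442 + 2√(46905), so γ^2 - 442 = 2√(46905); squaring, (γ^2 - 442)^2 = 4·46905, i.e. γ^4 - 884γ^2 + 195364 - 187620 = 0, i.e. γ^4 - 884γ^2 + 7744 = 0. So γ is a root of x^4 - 884x^2 + 7744. This polynomial is irreducible over Q: it has no rational root (each ±√265 ± √177 is irrational), and any factorization into two quadratics over Q would force √(46905) ∈ Q (pairing opposite roots) or √265, √177 ∈ Q (other pairings), all impossible. Hence [Q(γ):Q] = 4 = [Q(√265, √177):Q], so Q(γ) = Q(√265, √177).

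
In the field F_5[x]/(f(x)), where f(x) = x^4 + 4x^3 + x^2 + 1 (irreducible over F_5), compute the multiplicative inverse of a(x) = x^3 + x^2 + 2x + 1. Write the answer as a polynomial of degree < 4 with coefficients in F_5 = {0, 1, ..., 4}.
a(x)^(-1) ≡ 3x^2 + 3x (mod f(x))

Since f is irreducible over F_5, F_5[x]/(f) is a field and a(x) ≠ 0 has an inverse. Apply the extended Euclidean algorithm to f(x) and a(x) in F_5[x]: f(x) = (x + 3)·a(x) + (x^2 + 3x + 3);  a(x) = (x + 3)·(x^2 + 3x + 3) + (2). The last nonzero remainder is the constant 2 = gcd(f, a) in F_5. Back-substituting through the division chain expresses 2 = s(x)·a(x) + t(x)·f(x) with s(x) ≡ x^2 + x (mod f), so (x^2 + x)·a(x) ≡ 2 (mod f). Multiplying by 2^(-1) ≡ 3 in F_5 gives a(x)^(-1) ≡ 3·(x^2 + x) ≡ 3x^2 + 3x (mod f). Check: (x^3 + x^2 + 2x + 1)·(3x^2 + 3x) = 3x^5 + x^4 + 4x^3 + 4x^2 + 3x ≡ 1 (mod x^4 + 4x^3 + x^2 + 1).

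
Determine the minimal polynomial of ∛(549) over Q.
m_α(x) = x^3 - 549

α satisfies α^3 = 549, so x^3 - 549 annihilates α. By the rational root test, a rational root p/q (in lowest terms) of x^3 - 549 would satisfy p^3 = 549 q^3, forcing q = 1 and p^3 = 549; but 549 is not a perfect cube, contradiction. A monic cubic over Q with no rational root is irreducible (any nontrivial factorization would include a linear factor). Hence x^3 - 549 is the minimal polynomial of α, and in particular [Q(α):Q] = 3.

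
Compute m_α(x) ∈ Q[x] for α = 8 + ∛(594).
m_α(x) = x^3 - 24x^2 + 192x - 1106

Set β = α - 8 = ∛(594), so β^3 = 594. Then (α - 8)^3 - 594 = 0, i.e. α is a root of g(x) = (x - 8)^3 - 594 = x^3 - 24x^2 + 192x - 1106. Since g(x) = h(x - 8) where h(x) = x^3 - 594, and h is irreducible over Q (because 594 is not a perfect cube, so h has no rational root, and a monic cubic with no rational root is irreducible), g is also irreducible (irreducibility is preserved under the substitution x → x - 8). Hence m_α(x) = x^3 - 24x^2 + 192x - 1106.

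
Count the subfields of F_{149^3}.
F_{149^3} has 2 subfields

The subfields of F_{p^n} are exactly the fields F_{p^d} for d | n (each is the fixed field of the unique index-d subgroup of Gal(F_{p^n}/F_p) ≅ Z/nZ). The divisors of n = 3 are {1, 3}, giving 2 subfields: F_{149^1}, F_{149^3}.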